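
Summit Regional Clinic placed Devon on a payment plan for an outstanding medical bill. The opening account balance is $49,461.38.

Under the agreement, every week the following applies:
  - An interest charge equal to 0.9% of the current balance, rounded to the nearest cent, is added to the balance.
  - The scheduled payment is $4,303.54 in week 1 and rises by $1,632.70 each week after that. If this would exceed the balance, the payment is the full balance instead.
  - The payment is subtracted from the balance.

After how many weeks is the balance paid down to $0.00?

Week 1: opening $49,461.38; interest $445.15 → $49,906.53; payment $4,303.54; balance $45,602.99
Week 2: opening $45,602.99; interest $410.43 → $46,013.42; payment $5,936.24; balance $40,077.18
Week 3: opening $40,077.18; interest $360.69 → $40,437.87; payment $7,568.94; balance $32,868.93
Week 4: opening $32,868.93; interest $295.82 → $33,164.75; payment $9,201.64; balance $23,963.11
Week 5: opening $23,963.11; interest $215.67 → $24,178.78; payment $10,834.34; balance $13,344.44
Week 6: opening $13,344.44; interest $120.10 → $13,464.54; payment $12,467.04; balance $997.50
Week 7: opening $997.50; interest $8.98 → $1,006.48; payment $1,006.48; balance $0.00
Balance reaches $0.00 in week 7.

7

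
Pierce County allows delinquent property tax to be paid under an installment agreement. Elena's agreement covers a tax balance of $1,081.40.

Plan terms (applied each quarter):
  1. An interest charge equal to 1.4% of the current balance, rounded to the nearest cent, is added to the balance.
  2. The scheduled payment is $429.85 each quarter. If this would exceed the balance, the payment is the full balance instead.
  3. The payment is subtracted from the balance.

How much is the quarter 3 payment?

$249.62

# | Opening | Interest | Payment | End bal
1 | $1,081.40 | $15.14 | $429.85 | $666.69
2 | $666.69 | $9.33 | $429.85 | $246.17
3 | $246.17 | $3.45 | $249.62 | $0.00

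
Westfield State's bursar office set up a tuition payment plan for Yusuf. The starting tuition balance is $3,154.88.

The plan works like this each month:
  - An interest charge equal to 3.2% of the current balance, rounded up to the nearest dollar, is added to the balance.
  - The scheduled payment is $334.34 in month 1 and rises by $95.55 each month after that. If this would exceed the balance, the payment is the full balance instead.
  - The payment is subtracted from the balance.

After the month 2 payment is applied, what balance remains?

$2,585.65

# | Opening | Interest | Payment | End bal
1 | $3,154.88 | $101.00 | $334.34 | $2,921.54
2 | $2,921.54 | $94.00 | $429.89 | $2,585.65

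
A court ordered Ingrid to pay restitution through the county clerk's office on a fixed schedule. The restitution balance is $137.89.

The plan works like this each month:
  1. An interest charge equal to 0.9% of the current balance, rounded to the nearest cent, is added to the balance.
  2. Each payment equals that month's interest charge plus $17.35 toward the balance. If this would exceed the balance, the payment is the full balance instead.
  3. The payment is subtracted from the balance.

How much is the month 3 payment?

Month 1: opening $137.89; interest $1.24 → $139.13; payment $18.59; balance $120.54
Month 2: opening $120.54; interest $1.08 → $121.62; payment $18.43; balance $103.19
Month 3: opening $103.19; interest $0.93 → $104.12; payment $18.28; balance $85.84

$18.28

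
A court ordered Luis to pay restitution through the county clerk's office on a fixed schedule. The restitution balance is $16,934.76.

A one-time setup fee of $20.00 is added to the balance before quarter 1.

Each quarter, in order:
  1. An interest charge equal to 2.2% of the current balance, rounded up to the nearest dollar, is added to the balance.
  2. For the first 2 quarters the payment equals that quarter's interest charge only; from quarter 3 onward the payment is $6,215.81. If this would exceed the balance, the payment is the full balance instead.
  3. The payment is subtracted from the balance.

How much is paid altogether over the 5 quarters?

$18,435.76

Quarter 1: $16,954.76 +$374.00 interest = $17,328.76; pay $374.00 → $16,954.76
Quarter 2: $16,954.76 +$374.00 interest = $17,328.76; pay $374.00 → $16,954.76
Quarter 3: $16,954.76 +$374.00 interest = $17,328.76; pay $6,215.81 → $11,112.95
Quarter 4: $11,112.95 +$245.00 interest = $11,357.95; pay $6,215.81 → $5,142.14
Quarter 5: $5,142.14 +$114.00 interest = $5,256.14; pay $5,256.14 → $0.00
Total paid: $18,435.76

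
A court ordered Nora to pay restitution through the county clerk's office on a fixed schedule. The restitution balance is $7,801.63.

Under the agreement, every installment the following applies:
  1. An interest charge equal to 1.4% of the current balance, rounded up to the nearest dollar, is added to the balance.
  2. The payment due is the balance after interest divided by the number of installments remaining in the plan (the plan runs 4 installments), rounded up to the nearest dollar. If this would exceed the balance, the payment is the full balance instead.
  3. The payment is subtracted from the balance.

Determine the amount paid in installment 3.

Installment 1: $7,801.63 +$110.00 interest = $7,911.63; pay $1,978.00 → $5,933.63
Installment 2: $5,933.63 +$84.00 interest = $6,017.63; pay $2,006.00 → $4,011.63
Installment 3: $4,011.63 +$57.00 interest = $4,068.63; pay $2,035.00 → $2,033.63

$2,035.00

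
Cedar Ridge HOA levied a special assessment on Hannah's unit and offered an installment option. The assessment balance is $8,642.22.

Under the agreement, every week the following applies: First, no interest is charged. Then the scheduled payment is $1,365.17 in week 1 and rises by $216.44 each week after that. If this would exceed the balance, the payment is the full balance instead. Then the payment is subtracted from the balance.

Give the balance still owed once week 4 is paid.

# | Opening | Payment | End bal
1 | $8,642.22 | $1,365.17 | $7,277.05
2 | $7,277.05 | $1,581.61 | $5,695.44
3 | $5,695.44 | $1,798.05 | $3,897.39
4 | $3,897.39 | $2,014.49 | $1,882.90

$1,882.90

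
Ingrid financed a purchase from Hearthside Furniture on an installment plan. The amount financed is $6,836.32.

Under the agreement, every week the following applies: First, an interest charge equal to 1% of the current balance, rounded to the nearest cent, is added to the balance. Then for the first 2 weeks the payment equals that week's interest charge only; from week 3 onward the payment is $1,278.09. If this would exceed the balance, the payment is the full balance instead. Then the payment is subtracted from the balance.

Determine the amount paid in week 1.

$68.36

Week 1: opening $6,836.32; interest $68.36 → $6,904.68; payment $68.36; balance $6,836.32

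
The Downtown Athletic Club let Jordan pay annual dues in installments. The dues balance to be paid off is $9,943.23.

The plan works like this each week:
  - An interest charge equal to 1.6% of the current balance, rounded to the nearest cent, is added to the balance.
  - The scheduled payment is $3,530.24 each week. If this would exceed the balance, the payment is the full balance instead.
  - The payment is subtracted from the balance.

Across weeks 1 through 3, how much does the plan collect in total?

$10,257.82

Week 1: opening $9,943.23; interest $159.09 → $10,102.32; payment $3,530.24; balance $6,572.08
Week 2: opening $6,572.08; interest $105.15 → $6,677.23; payment $3,530.24; balance $3,146.99
Week 3: opening $3,146.99; interest $50.35 → $3,197.34; payment $3,197.34; balance $0.00
Total paid: $10,257.82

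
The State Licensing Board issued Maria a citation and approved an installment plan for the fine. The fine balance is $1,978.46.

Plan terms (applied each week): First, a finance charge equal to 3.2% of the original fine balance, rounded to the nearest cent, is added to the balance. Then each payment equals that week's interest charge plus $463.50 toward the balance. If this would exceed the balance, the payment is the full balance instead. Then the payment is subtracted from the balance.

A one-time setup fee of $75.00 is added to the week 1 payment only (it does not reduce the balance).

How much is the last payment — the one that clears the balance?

$187.77

Week 1: $1,978.46 +$63.31 interest = $2,041.77; pay $526.81 (+ $75.00 fee) → $1,514.96
Week 2: $1,514.96 +$63.31 interest = $1,578.27; pay $526.81 → $1,051.46
Week 3: $1,051.46 +$63.31 interest = $1,114.77; pay $526.81 → $587.96
Week 4: $587.96 +$63.31 interest = $651.27; pay $526.81 → $124.46
Week 5: $124.46 +$63.31 interest = $187.77; pay $187.77 → $0.00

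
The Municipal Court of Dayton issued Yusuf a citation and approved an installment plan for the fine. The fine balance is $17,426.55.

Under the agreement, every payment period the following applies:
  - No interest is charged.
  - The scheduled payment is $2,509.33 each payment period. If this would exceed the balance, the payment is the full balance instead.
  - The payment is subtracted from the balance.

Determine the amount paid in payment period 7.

$2,370.57

Payment period 1: $17,426.55 − $2,509.33 → $14,917.22
Payment period 2: $14,917.22 − $2,509.33 → $12,407.89
Payment period 3: $12,407.89 − $2,509.33 → $9,898.56
Payment period 4: $9,898.56 − $2,509.33 → $7,389.23
Payment period 5: $7,389.23 − $2,509.33 → $4,879.90
Payment period 6: $4,879.90 − $2,509.33 → $2,370.57
Payment period 7: $2,370.57 − $2,370.57 → $0.00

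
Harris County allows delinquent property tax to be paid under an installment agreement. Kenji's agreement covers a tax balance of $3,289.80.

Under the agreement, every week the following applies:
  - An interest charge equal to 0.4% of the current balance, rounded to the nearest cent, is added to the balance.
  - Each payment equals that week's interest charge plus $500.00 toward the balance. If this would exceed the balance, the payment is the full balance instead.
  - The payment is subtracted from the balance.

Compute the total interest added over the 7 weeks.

# | Opening | Interest | Payment | End bal
1 | $3,289.80 | $13.16 | $513.16 | $2,789.80
2 | $2,789.80 | $11.16 | $511.16 | $2,289.80
3 | $2,289.80 | $9.16 | $509.16 | $1,789.80
4 | $1,789.80 | $7.16 | $507.16 | $1,289.80
5 | $1,289.80 | $5.16 | $505.16 | $789.80
6 | $789.80 | $3.16 | $503.16 | $289.80
7 | $289.80 | $1.16 | $290.96 | $0.00
Total interest: $13.16 + $11.16 + $9.16 + $7.16 + $5.16 + $3.16 + $1.16 = $50.12

$50.12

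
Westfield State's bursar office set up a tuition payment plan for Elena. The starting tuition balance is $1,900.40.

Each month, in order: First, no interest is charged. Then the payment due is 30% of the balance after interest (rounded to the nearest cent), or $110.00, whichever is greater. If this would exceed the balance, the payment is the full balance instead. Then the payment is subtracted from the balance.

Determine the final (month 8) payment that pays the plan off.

$99.40

Month 1: $1,900.40 − $570.12 → $1,330.28
Month 2: $1,330.28 − $399.08 → $931.20
Month 3: $931.20 − $279.36 → $651.84
Month 4: $651.84 − $195.55 → $456.29
Month 5: $456.29 − $136.89 → $319.40
Month 6: $319.40 − $110.00 → $209.40
Month 7: $209.40 − $110.00 → $99.40
Month 8: $99.40 − $99.40 → $0.00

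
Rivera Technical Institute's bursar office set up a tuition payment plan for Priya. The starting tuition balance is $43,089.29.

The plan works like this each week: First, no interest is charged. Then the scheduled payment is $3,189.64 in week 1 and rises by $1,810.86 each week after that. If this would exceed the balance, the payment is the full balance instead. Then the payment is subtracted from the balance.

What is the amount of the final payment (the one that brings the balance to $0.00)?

# | Opening | Payment | End bal
1 | $43,089.29 | $3,189.64 | $39,899.65
2 | $39,899.65 | $5,000.50 | $34,899.15
3 | $34,899.15 | $6,811.36 | $28,087.79
4 | $28,087.79 | $8,622.22 | $19,465.57
5 | $19,465.57 | $10,433.08 | $9,032.49
6 | $9,032.49 | $9,032.49 | $0.00

$9,032.49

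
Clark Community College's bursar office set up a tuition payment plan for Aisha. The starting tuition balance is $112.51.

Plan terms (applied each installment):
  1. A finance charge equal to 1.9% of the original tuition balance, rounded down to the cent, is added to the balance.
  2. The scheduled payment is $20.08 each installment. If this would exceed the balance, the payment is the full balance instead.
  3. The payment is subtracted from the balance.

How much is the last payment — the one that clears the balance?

$6.94

Installment 1: opening $112.51; interest $2.13 → $114.64; payment $20.08; balance $94.56
Installment 2: opening $94.56; interest $2.13 → $96.69; payment $20.08; balance $76.61
Installment 3: opening $76.61; interest $2.13 → $78.74; payment $20.08; balance $58.66
Installment 4: opening $58.66; interest $2.13 → $60.79; payment $20.08; balance $40.71
Installment 5: opening $40.71; interest $2.13 → $42.84; payment $20.08; balance $22.76
Installment 6: opening $22.76; interest $2.13 → $24.89; payment $20.08; balance $4.81
Installment 7: opening $4.81; interest $2.13 → $6.94; payment $6.94; balance $0.00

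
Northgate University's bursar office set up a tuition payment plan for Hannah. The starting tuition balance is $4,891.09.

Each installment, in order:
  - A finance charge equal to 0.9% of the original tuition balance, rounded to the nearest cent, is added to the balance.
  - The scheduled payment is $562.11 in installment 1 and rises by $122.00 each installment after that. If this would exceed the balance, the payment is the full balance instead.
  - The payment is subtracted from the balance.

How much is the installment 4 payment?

Installment 1: $4,891.09 +$44.02 interest = $4,935.11; pay $562.11 → $4,373.00
Installment 2: $4,373.00 +$44.02 interest = $4,417.02; pay $684.11 → $3,732.91
Installment 3: $3,732.91 +$44.02 interest = $3,776.93; pay $806.11 → $2,970.82
Installment 4: $2,970.82 +$44.02 interest = $3,014.84; pay $928.11 → $2,086.73

$928.11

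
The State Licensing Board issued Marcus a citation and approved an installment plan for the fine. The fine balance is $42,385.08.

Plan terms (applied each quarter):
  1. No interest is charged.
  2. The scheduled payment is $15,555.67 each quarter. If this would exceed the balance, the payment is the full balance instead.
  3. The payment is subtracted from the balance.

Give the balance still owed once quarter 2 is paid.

# | Opening | Payment | End bal
1 | $42,385.08 | $15,555.67 | $26,829.41
2 | $26,829.41 | $15,555.67 | $11,273.74

$11,273.74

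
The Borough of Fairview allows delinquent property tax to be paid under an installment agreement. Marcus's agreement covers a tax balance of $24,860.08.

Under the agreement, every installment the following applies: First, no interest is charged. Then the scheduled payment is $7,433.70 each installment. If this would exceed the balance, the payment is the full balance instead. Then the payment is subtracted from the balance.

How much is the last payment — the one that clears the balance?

Installment 1: opening $24,860.08; payment $7,433.70; balance $17,426.38
Installment 2: opening $17,426.38; payment $7,433.70; balance $9,992.68
Installment 3: opening $9,992.68; payment $7,433.70; balance $2,558.98
Installment 4: opening $2,558.98; payment $2,558.98; balance $0.00

$2,558.98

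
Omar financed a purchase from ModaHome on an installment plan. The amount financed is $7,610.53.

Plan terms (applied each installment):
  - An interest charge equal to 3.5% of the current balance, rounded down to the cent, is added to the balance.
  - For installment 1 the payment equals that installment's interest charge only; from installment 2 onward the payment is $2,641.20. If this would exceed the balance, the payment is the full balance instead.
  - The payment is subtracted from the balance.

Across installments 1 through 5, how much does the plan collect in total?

$8,431.89

Installment 1: $7,610.53 +$266.36 interest = $7,876.89; pay $266.36 → $7,610.53
Installment 2: $7,610.53 +$266.36 interest = $7,876.89; pay $2,641.20 → $5,235.69
Installment 3: $5,235.69 +$183.24 interest = $5,418.93; pay $2,641.20 → $2,777.73
Installment 4: $2,777.73 +$97.22 interest = $2,874.95; pay $2,641.20 → $233.75
Installment 5: $233.75 +$8.18 interest = $241.93; pay $241.93 → $0.00
Total paid: $8,431.89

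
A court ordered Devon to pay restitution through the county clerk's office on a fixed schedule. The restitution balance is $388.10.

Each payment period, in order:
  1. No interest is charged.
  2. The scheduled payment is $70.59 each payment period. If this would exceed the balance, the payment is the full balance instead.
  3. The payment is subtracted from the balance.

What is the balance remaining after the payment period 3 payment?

$176.33

Payment period 1: opening $388.10; payment $70.59; balance $317.51
Payment period 2: opening $317.51; payment $70.59; balance $246.92
Payment period 3: opening $246.92; payment $70.59; balance $176.33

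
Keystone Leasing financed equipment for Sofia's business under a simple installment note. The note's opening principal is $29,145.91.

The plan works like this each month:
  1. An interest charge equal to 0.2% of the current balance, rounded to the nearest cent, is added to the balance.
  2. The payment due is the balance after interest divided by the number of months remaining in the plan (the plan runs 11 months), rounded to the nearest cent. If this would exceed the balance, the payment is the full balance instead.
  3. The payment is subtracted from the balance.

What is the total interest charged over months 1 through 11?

Month 1: $29,145.91 +$58.29 interest = $29,204.20; pay $2,654.93 → $26,549.27
Month 2: $26,549.27 +$53.10 interest = $26,602.37; pay $2,660.24 → $23,942.13
Month 3: $23,942.13 +$47.88 interest = $23,990.01; pay $2,665.56 → $21,324.45
Month 4: $21,324.45 +$42.65 interest = $21,367.10; pay $2,670.89 → $18,696.21
Month 5: $18,696.21 +$37.39 interest = $18,733.60; pay $2,676.23 → $16,057.37
Month 6: $16,057.37 +$32.11 interest = $16,089.48; pay $2,681.58 → $13,407.90
Month 7: $13,407.90 +$26.82 interest = $13,434.72; pay $2,686.94 → $10,747.78
Month 8: $10,747.78 +$21.50 interest = $10,769.28; pay $2,692.32 → $8,076.96
Month 9: $8,076.96 +$16.15 interest = $8,093.11; pay $2,697.70 → $5,395.41
Month 10: $5,395.41 +$10.79 interest = $5,406.20; pay $2,703.10 → $2,703.10
Month 11: $2,703.10 +$5.41 interest = $2,708.51; pay $2,708.51 → $0.00
Total interest: $58.29 + $53.10 + $47.88 + $42.65 + $37.39 + $32.11 + $26.82 + $21.50 + $16.15 + $10.79 + $5.41 = $352.09

$352.09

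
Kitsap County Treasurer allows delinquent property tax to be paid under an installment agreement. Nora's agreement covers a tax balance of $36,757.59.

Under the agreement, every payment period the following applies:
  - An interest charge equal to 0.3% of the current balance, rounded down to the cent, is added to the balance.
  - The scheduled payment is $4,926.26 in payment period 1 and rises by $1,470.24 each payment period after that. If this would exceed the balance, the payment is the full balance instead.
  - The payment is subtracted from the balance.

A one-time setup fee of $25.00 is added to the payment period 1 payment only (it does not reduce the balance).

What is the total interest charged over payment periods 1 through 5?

$362.26

Payment period 1: $36,757.59 +$110.27 interest = $36,867.86; pay $4,926.26 (+ $25.00 fee) → $31,941.60
Payment period 2: $31,941.60 +$95.82 interest = $32,037.42; pay $6,396.50 → $25,640.92
Payment period 3: $25,640.92 +$76.92 interest = $25,717.84; pay $7,866.74 → $17,851.10
Payment period 4: $17,851.10 +$53.55 interest = $17,904.65; pay $9,336.98 → $8,567.67
Payment period 5: $8,567.67 +$25.70 interest = $8,593.37; pay $8,593.37 → $0.00
Total interest: $110.27 + $95.82 + $76.92 + $53.55 + $25.70 = $362.26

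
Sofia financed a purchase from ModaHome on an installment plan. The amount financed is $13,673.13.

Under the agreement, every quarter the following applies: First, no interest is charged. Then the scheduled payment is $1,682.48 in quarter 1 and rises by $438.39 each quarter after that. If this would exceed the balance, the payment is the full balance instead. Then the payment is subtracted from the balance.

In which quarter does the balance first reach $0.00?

6

Quarter 1: $13,673.13 − $1,682.48 → $11,990.65
Quarter 2: $11,990.65 − $2,120.87 → $9,869.78
Quarter 3: $9,869.78 − $2,559.26 → $7,310.52
Quarter 4: $7,310.52 − $2,997.65 → $4,312.87
Quarter 5: $4,312.87 − $3,436.04 → $876.83
Quarter 6: $876.83 − $876.83 → $0.00
Balance reaches $0.00 in quarter 6.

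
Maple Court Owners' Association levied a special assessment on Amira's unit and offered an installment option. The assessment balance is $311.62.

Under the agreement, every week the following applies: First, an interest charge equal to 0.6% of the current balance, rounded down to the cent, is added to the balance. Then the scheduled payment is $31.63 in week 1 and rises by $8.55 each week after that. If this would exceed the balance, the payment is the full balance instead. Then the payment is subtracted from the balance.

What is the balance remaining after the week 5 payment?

$74.98

Week 1: $311.62 +$1.86 interest = $313.48; pay $31.63 → $281.85
Week 2: $281.85 +$1.69 interest = $283.54; pay $40.18 → $243.36
Week 3: $243.36 +$1.46 interest = $244.82; pay $48.73 → $196.09
Week 4: $196.09 +$1.17 interest = $197.26; pay $57.28 → $139.98
Week 5: $139.98 +$0.83 interest = $140.81; pay $65.83 → $74.98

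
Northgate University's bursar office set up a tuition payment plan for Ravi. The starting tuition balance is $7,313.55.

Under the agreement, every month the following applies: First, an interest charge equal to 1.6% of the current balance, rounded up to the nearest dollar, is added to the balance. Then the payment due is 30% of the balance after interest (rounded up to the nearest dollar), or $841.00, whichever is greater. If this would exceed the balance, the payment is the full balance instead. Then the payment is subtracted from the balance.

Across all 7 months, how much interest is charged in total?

Month 1: $7,313.55 +$118.00 interest = $7,431.55; pay $2,230.00 → $5,201.55
Month 2: $5,201.55 +$84.00 interest = $5,285.55; pay $1,586.00 → $3,699.55
Month 3: $3,699.55 +$60.00 interest = $3,759.55; pay $1,128.00 → $2,631.55
Month 4: $2,631.55 +$43.00 interest = $2,674.55; pay $841.00 → $1,833.55
Month 5: $1,833.55 +$30.00 interest = $1,863.55; pay $841.00 → $1,022.55
Month 6: $1,022.55 +$17.00 interest = $1,039.55; pay $841.00 → $198.55
Month 7: $198.55 +$4.00 interest = $202.55; pay $202.55 → $0.00
Total interest: $118.00 + $84.00 + $60.00 + $43.00 + $30.00 + $17.00 + $4.00 = $356.00

$356.00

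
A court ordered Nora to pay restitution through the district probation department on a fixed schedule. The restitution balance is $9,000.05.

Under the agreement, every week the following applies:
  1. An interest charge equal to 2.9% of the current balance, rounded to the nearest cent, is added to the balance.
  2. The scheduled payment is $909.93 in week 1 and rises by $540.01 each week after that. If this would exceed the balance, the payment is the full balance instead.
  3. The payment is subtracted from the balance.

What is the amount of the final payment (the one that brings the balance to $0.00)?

Week 1: opening $9,000.05; interest $261.00 → $9,261.05; payment $909.93; balance $8,351.12
Week 2: opening $8,351.12; interest $242.18 → $8,593.30; payment $1,449.94; balance $7,143.36
Week 3: opening $7,143.36; interest $207.16 → $7,350.52; payment $1,989.95; balance $5,360.57
Week 4: opening $5,360.57; interest $155.46 → $5,516.03; payment $2,529.96; balance $2,986.07
Week 5: opening $2,986.07; interest $86.60 → $3,072.67; payment $3,069.97; balance $2.70
Week 6: opening $2.70; interest $0.08 → $2.78; payment $2.78; balance $0.00

$2.78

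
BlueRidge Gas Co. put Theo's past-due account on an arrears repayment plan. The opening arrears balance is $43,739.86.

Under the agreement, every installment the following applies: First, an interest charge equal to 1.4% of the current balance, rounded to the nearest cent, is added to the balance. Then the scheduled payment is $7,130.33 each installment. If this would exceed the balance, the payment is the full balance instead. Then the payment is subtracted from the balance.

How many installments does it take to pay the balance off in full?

7

Installment 1: opening $43,739.86; interest $612.36 → $44,352.22; payment $7,130.33; balance $37,221.89
Installment 2: opening $37,221.89; interest $521.11 → $37,743.00; payment $7,130.33; balance $30,612.67
Installment 3: opening $30,612.67; interest $428.58 → $31,041.25; payment $7,130.33; balance $23,910.92
Installment 4: opening $23,910.92; interest $334.75 → $24,245.67; payment $7,130.33; balance $17,115.34
Installment 5: opening $17,115.34; interest $239.61 → $17,354.95; payment $7,130.33; balance $10,224.62
Installment 6: opening $10,224.62; interest $143.14 → $10,367.76; payment $7,130.33; balance $3,237.43
Installment 7: opening $3,237.43; interest $45.32 → $3,282.75; payment $3,282.75; balance $0.00
Balance reaches $0.00 in installment 7.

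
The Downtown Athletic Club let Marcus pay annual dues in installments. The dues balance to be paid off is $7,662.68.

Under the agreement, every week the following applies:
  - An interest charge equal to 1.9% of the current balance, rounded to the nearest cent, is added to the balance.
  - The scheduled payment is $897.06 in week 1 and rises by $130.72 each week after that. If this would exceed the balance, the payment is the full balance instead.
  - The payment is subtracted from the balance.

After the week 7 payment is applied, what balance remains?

$0.00

Week 1: $7,662.68 +$145.59 interest = $7,808.27; pay $897.06 → $6,911.21
Week 2: $6,911.21 +$131.31 interest = $7,042.52; pay $1,027.78 → $6,014.74
Week 3: $6,014.74 +$114.28 interest = $6,129.02; pay $1,158.50 → $4,970.52
Week 4: $4,970.52 +$94.44 interest = $5,064.96; pay $1,289.22 → $3,775.74
Week 5: $3,775.74 +$71.74 interest = $3,847.48; pay $1,419.94 → $2,427.54
Week 6: $2,427.54 +$46.12 interest = $2,473.66; pay $1,550.66 → $923.00
Week 7: $923.00 +$17.54 interest = $940.54; pay $940.54 → $0.00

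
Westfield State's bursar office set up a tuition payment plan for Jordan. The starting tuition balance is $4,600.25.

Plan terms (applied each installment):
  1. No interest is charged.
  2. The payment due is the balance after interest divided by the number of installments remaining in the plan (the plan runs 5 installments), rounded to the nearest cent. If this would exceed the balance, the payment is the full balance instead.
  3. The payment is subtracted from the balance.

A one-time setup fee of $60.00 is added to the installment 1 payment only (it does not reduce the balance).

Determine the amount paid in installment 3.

$920.05

Installment 1: $4,600.25 − $920.05 (+ $60.00 fee) → $3,680.20
Installment 2: $3,680.20 − $920.05 → $2,760.15
Installment 3: $2,760.15 − $920.05 → $1,840.10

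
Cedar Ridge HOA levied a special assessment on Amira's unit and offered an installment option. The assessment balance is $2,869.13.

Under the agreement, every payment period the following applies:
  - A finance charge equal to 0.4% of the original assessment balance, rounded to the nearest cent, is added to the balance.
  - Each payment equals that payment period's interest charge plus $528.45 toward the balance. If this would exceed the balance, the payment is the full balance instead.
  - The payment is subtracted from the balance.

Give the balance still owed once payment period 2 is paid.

$1,812.23

Payment period 1: $2,869.13 +$11.48 interest = $2,880.61; pay $539.93 → $2,340.68
Payment period 2: $2,340.68 +$11.48 interest = $2,352.16; pay $539.93 → $1,812.23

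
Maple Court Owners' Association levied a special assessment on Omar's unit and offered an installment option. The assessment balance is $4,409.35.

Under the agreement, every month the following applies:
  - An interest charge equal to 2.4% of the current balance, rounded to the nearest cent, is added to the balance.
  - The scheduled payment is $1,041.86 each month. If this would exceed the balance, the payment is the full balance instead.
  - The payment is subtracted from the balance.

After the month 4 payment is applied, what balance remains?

Month 1: opening $4,409.35; interest $105.82 → $4,515.17; payment $1,041.86; balance $3,473.31
Month 2: opening $3,473.31; interest $83.36 → $3,556.67; payment $1,041.86; balance $2,514.81
Month 3: opening $2,514.81; interest $60.36 → $2,575.17; payment $1,041.86; balance $1,533.31
Month 4: opening $1,533.31; interest $36.80 → $1,570.11; payment $1,041.86; balance $528.25

$528.25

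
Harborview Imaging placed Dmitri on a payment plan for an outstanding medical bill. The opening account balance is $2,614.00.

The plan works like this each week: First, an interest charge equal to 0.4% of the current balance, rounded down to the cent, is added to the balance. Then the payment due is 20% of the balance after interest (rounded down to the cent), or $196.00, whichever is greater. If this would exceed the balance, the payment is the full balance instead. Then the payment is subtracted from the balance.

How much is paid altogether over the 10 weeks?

Week 1: $2,614.00 +$10.45 interest = $2,624.45; pay $524.89 → $2,099.56
Week 2: $2,099.56 +$8.39 interest = $2,107.95; pay $421.59 → $1,686.36
Week 3: $1,686.36 +$6.74 interest = $1,693.10; pay $338.62 → $1,354.48
Week 4: $1,354.48 +$5.41 interest = $1,359.89; pay $271.97 → $1,087.92
Week 5: $1,087.92 +$4.35 interest = $1,092.27; pay $218.45 → $873.82
Week 6: $873.82 +$3.49 interest = $877.31; pay $196.00 → $681.31
Week 7: $681.31 +$2.72 interest = $684.03; pay $196.00 → $488.03
Week 8: $488.03 +$1.95 interest = $489.98; pay $196.00 → $293.98
Week 9: $293.98 +$1.17 interest = $295.15; pay $196.00 → $99.15
Week 10: $99.15 +$0.39 interest = $99.54; pay $99.54 → $0.00
Total paid: $2,659.06

$2,659.06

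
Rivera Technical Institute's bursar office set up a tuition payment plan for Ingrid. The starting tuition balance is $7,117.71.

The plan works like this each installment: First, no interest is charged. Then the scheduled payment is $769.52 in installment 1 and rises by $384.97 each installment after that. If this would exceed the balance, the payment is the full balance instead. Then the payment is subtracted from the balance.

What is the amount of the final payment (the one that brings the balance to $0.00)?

Installment 1: opening $7,117.71; payment $769.52; balance $6,348.19
Installment 2: opening $6,348.19; payment $1,154.49; balance $5,193.70
Installment 3: opening $5,193.70; payment $1,539.46; balance $3,654.24
Installment 4: opening $3,654.24; payment $1,924.43; balance $1,729.81
Installment 5: opening $1,729.81; payment $1,729.81; balance $0.00

$1,729.81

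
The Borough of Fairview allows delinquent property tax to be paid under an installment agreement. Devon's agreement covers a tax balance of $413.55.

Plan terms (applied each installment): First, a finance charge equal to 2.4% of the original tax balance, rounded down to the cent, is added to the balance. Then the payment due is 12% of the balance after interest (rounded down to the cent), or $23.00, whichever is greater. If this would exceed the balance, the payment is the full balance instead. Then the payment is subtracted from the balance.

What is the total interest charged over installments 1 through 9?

$89.28

Installment 1: opening $413.55; interest $9.92 → $423.47; payment $50.81; balance $372.66
Installment 2: opening $372.66; interest $9.92 → $382.58; payment $45.90; balance $336.68
Installment 3: opening $336.68; interest $9.92 → $346.60; payment $41.59; balance $305.01
Installment 4: opening $305.01; interest $9.92 → $314.93; payment $37.79; balance $277.14
Installment 5: opening $277.14; interest $9.92 → $287.06; payment $34.44; balance $252.62
Installment 6: opening $252.62; interest $9.92 → $262.54; payment $31.50; balance $231.04
Installment 7: opening $231.04; interest $9.92 → $240.96; payment $28.91; balance $212.05
Installment 8: opening $212.05; interest $9.92 → $221.97; payment $26.63; balance $195.34
Installment 9: opening $195.34; interest $9.92 → $205.26; payment $24.63; balance $180.63
Total interest: $9.92 + $9.92 + $9.92 + $9.92 + $9.92 + $9.92 + $9.92 + $9.92 + $9.92 = $89.28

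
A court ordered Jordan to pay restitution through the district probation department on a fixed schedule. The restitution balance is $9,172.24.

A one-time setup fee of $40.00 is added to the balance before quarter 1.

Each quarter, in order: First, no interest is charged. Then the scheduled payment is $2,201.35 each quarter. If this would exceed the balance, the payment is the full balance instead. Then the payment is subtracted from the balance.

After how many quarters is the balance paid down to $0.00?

Quarter 1: opening $9,212.24; payment $2,201.35; balance $7,010.89
Quarter 2: opening $7,010.89; payment $2,201.35; balance $4,809.54
Quarter 3: opening $4,809.54; payment $2,201.35; balance $2,608.19
Quarter 4: opening $2,608.19; payment $2,201.35; balance $406.84
Quarter 5: opening $406.84; payment $406.84; balance $0.00
Balance reaches $0.00 in quarter 5.

5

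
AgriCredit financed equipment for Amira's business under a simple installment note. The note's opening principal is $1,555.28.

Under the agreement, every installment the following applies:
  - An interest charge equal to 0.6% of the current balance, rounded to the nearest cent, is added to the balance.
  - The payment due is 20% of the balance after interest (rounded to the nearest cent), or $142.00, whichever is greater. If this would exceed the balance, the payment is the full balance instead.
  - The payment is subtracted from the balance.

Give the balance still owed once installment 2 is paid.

# | Opening | Interest | Payment | End bal
1 | $1,555.28 | $9.33 | $312.92 | $1,251.69
2 | $1,251.69 | $7.51 | $251.84 | $1,007.36

$1,007.36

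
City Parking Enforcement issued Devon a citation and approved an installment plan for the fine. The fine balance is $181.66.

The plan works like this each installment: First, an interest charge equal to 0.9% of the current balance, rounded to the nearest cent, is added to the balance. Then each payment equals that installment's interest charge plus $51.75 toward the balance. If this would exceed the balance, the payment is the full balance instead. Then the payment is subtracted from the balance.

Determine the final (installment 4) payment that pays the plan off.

$26.65

Installment 1: opening $181.66; interest $1.63 → $183.29; payment $53.38; balance $129.91
Installment 2: opening $129.91; interest $1.17 → $131.08; payment $52.92; balance $78.16
Installment 3: opening $78.16; interest $0.70 → $78.86; payment $52.45; balance $26.41
Installment 4: opening $26.41; interest $0.24 → $26.65; payment $26.65; balance $0.00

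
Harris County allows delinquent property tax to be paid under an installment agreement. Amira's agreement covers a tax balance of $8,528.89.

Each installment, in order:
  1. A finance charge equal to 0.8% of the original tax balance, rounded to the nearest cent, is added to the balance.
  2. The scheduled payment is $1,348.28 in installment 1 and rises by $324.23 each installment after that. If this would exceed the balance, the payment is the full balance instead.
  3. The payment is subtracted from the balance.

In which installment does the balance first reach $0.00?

Installment 1: $8,528.89 +$68.23 interest = $8,597.12; pay $1,348.28 → $7,248.84
Installment 2: $7,248.84 +$68.23 interest = $7,317.07; pay $1,672.51 → $5,644.56
Installment 3: $5,644.56 +$68.23 interest = $5,712.79; pay $1,996.74 → $3,716.05
Installment 4: $3,716.05 +$68.23 interest = $3,784.28; pay $2,320.97 → $1,463.31
Installment 5: $1,463.31 +$68.23 interest = $1,531.54; pay $1,531.54 → $0.00
Balance reaches $0.00 in installment 5.

5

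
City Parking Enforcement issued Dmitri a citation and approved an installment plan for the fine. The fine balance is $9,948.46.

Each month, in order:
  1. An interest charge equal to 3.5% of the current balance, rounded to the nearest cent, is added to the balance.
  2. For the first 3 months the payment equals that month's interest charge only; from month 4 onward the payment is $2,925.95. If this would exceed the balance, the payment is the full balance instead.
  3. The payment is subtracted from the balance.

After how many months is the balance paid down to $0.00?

7

Month 1: $9,948.46 +$348.20 interest = $10,296.66; pay $348.20 → $9,948.46
Month 2: $9,948.46 +$348.20 interest = $10,296.66; pay $348.20 → $9,948.46
Month 3: $9,948.46 +$348.20 interest = $10,296.66; pay $348.20 → $9,948.46
Month 4: $9,948.46 +$348.20 interest = $10,296.66; pay $2,925.95 → $7,370.71
Month 5: $7,370.71 +$257.97 interest = $7,628.68; pay $2,925.95 → $4,702.73
Month 6: $4,702.73 +$164.60 interest = $4,867.33; pay $2,925.95 → $1,941.38
Month 7: $1,941.38 +$67.95 interest = $2,009.33; pay $2,009.33 → $0.00
Balance reaches $0.00 in month 7.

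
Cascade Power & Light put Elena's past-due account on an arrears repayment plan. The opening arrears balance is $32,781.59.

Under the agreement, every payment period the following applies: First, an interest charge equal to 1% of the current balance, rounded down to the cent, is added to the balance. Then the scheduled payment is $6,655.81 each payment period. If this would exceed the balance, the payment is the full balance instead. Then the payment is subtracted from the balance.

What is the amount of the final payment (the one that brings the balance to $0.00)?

Payment period 1: $32,781.59 +$327.81 interest = $33,109.40; pay $6,655.81 → $26,453.59
Payment period 2: $26,453.59 +$264.53 interest = $26,718.12; pay $6,655.81 → $20,062.31
Payment period 3: $20,062.31 +$200.62 interest = $20,262.93; pay $6,655.81 → $13,607.12
Payment period 4: $13,607.12 +$136.07 interest = $13,743.19; pay $6,655.81 → $7,087.38
Payment period 5: $7,087.38 +$70.87 interest = $7,158.25; pay $6,655.81 → $502.44
Payment period 6: $502.44 +$5.02 interest = $507.46; pay $507.46 → $0.00

$507.46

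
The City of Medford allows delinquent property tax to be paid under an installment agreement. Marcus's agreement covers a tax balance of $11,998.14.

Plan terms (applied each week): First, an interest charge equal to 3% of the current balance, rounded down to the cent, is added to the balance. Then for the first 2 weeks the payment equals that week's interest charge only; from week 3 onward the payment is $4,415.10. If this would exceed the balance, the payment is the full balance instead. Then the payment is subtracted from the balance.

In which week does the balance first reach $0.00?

Week 1: $11,998.14 +$359.94 interest = $12,358.08; pay $359.94 → $11,998.14
Week 2: $11,998.14 +$359.94 interest = $12,358.08; pay $359.94 → $11,998.14
Week 3: $11,998.14 +$359.94 interest = $12,358.08; pay $4,415.10 → $7,942.98
Week 4: $7,942.98 +$238.28 interest = $8,181.26; pay $4,415.10 → $3,766.16
Week 5: $3,766.16 +$112.98 interest = $3,879.14; pay $3,879.14 → $0.00
Balance reaches $0.00 in week 5.

5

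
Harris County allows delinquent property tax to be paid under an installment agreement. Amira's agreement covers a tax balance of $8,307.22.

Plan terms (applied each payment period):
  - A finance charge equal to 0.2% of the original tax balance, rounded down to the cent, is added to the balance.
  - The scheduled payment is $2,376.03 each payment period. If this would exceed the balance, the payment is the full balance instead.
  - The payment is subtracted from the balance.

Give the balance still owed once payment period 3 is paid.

$1,228.96

Payment period 1: opening $8,307.22; interest $16.61 → $8,323.83; payment $2,376.03; balance $5,947.80
Payment period 2: opening $5,947.80; interest $16.61 → $5,964.41; payment $2,376.03; balance $3,588.38
Payment period 3: opening $3,588.38; interest $16.61 → $3,604.99; payment $2,376.03; balance $1,228.96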